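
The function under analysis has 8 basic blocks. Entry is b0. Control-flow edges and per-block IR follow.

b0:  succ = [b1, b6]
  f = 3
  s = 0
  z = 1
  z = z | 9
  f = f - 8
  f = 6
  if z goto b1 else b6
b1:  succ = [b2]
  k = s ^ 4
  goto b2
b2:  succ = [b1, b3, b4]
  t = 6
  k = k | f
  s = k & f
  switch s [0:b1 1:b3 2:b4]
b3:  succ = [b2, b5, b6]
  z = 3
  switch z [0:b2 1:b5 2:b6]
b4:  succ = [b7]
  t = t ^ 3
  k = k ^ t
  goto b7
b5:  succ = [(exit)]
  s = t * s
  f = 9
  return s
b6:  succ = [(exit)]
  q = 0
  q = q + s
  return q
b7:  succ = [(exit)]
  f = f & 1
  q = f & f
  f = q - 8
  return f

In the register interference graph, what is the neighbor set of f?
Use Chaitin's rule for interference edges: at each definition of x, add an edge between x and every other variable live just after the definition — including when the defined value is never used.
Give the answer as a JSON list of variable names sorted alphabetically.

Answer: ["k", "s", "t", "z"]

Derivation:
Per-block:
  b0: def={f,s,z} ue=∅
  b1: def={k} ue={s}
  b2: def={k,s,t} ue={f,k}
  b3: def={z} ue=∅
  b4: def={k,t} ue={k,t}
  b5: def={f,s} ue={s,t}
  b6: def={q} ue={s}
  b7: def={f,q} ue={f}

Live sets:
  b0 li=∅ lo={f,s}
  b1 li={f,s} lo={f,k}
  b2 li={f,k} lo={f,k,s,t}
  b3 li={f,k,s,t} lo={f,k,s,t}
  b4 li={f,k,t} lo={f}
  b5 li={s,t} lo=∅
  b6 li={s} lo=∅
  b7 li={f} lo=∅

Conflict graph:
  f↔{k,s,t,z}
  k↔{f,s,t,z}
  q↔{s}
  s↔{f,k,q,t,z}
  t↔{f,k,s,z}
  z↔{f,k,s,t}

N(f) = ["k", "s", "t", "z"]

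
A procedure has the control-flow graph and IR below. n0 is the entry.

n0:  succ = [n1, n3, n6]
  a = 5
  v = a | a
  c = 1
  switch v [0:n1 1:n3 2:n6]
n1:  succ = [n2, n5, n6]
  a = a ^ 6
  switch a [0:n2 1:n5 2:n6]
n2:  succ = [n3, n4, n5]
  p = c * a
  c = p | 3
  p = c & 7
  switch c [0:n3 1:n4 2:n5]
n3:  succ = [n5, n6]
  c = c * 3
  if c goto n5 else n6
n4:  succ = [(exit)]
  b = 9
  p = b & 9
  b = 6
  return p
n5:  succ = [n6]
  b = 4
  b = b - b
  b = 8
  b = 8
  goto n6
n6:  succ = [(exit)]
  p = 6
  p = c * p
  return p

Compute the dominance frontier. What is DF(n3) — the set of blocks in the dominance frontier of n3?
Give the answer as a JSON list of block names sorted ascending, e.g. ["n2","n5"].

Answer: ["n5", "n6"]

Working:
idom tree: n1←n0 n2←n1 n3←n0 n4←n2 n5←n0 n6←n0
Dom∩ at merges:
  n3: preds {n0,n2}: {n0} ∩ {n0,n1,n2} = {n0}; idom=n0
  n5: preds {n1,n2,n3}: {n0,n1} ∩ {n0,n1,n2} ∩ {n0,n3} = {n0}; idom=n0
  n6: preds {n0,n1,n3,n5}: {n0} ∩ {n0,n1} ∩ {n0,n3} ∩ {n0,n5} = {n0}; idom=n0

DF walk-up:
  n3←n0: walk · to n0
  n3←n2: walk n2→n1 to n0
  n5←n1: walk n1 to n0
  n5←n2: walk n2→n1 to n0
  n5←n3: walk n3 to n0
  n6←n0: walk · to n0
  n6←n1: walk n1 to n0
  n6←n3: walk n3 to n0
  n6←n5: walk n5 to n0
  DF(n0)=∅
  DF(n1)={n3,n5,n6}
  DF(n2)={n3,n5}
  DF(n3)={n5,n6}
  DF(n4)=∅
  DF(n5)={n6}
  DF(n6)=∅

DF(n3) = ["n5", "n6"]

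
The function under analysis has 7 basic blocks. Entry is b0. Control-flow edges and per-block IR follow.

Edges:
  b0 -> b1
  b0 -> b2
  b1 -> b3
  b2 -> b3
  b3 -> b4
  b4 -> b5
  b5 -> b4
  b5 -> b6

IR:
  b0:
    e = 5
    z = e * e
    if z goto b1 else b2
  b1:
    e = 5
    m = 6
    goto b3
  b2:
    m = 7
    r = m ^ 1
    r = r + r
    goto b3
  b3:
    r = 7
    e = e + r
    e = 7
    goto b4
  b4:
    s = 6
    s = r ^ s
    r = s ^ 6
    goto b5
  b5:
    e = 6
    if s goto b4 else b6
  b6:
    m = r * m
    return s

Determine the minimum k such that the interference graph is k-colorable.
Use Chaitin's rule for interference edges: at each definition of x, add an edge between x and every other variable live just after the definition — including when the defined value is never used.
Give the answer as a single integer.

Answer: 4

Derivation:
Per-block:
  b0 def {e,z} use ∅
  b1 def {e,m} use ∅
  b2 def {m,r} use ∅
  b3 def {e,r} use {e}
  b4 def {r,s} use {r}
  b5 def {e} use {s}
  b6 def {m} use {m,r,s}

Liveness:
  b0 li=∅ lo={e}
  b1 li=∅ lo={e,m}
  b2 li={e} lo={e,m}
  b3 li={e,m} lo={m,r}
  b4 li={m,r} lo={m,r,s}
  b5 li={m,r,s} lo={m,r,s}
  b6 li={m,r,s} lo=∅

Interfere edges:
  e: {m,r,s,z}
  m: {e,r,s}
  r: {e,m,s}
  s: {e,m,r}
  z: {e}

Registers:
  {e,m,r,s} pairwise interfere (4-clique) ⇒ χ ≥ 4
  assign e→c0 m→c1 r→c2 s→c3 z→c1 — no edge inside a register ⇒ χ ≤ 4
  χ = 4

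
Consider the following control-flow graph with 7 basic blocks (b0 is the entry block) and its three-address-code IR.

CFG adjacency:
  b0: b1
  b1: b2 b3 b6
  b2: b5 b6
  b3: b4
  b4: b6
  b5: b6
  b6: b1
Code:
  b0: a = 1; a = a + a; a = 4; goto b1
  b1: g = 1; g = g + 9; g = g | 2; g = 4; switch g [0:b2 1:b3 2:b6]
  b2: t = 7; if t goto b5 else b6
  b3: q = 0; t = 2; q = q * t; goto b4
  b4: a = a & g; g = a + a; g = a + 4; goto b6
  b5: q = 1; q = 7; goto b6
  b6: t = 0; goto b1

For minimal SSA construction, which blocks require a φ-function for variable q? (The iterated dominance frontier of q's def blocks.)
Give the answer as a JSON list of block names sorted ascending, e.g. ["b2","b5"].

Answer: ["b1", "b6"]

Working:
idom tree: b1←b0 b2←b1 b3←b1 b4←b3 b5←b2 b6←b1
Join-block Dom:
  b1: preds {b0,b6}: {b0} ∩ {b0,b1,b6} = {b0}; idom=b0
  b6: preds {b1,b2,b4,b5}: {b0,b1} ∩ {b0,b1,b2} ∩ {b0,b1,b3,b4} ∩ {b0,b1,b2,b5} = {b0,b1}; idom=b1

Frontier:
  b1←b0: walk · to b0
  b1←b6: walk b6→b1 to b0
  b6←b1: walk · to b1
  b6←b2: walk b2 to b1
  b6←b4: walk b4→b3 to b1
  b6←b5: walk b5→b2 to b1
  b0: DF=∅
  b1: DF={b1}
  b2: DF={b6}
  b3: DF={b6}
  b4: DF={b6}
  b5: DF={b6}
  b6: DF={b1}

φ for q: defs {b3,b5}
  DF⁺ = {b1,b6}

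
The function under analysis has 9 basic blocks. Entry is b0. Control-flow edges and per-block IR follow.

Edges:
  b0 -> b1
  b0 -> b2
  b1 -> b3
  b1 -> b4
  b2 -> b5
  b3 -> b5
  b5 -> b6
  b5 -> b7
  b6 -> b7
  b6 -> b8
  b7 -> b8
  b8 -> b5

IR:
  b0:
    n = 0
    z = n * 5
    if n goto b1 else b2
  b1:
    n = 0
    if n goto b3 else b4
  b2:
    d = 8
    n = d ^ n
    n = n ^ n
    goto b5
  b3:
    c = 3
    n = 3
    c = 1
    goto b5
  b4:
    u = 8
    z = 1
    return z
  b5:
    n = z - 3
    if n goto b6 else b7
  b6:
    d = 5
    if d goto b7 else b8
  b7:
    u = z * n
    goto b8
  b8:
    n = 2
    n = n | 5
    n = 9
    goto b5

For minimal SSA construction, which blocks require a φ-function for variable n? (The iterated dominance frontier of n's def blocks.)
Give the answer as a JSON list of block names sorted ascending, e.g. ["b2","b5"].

idom tree: b1←b0 b2←b0 b3←b1 b4←b1 b5←b0 b6←b5 b7←b5 b8←b5
Join-block Dom:
  b5: preds {b2,b3,b8}: {b0,b2} ∩ {b0,b1,b3} ∩ {b0,b5,b8} = {b0}; idom=b0
  b7: preds {b5,b6}: {b0,b5} ∩ {b0,b5,b6} = {b0,b5}; idom=b5
  b8: preds {b6,b7}: {b0,b5,b6} ∩ {b0,b5,b7} = {b0,b5}; idom=b5

DF derivation:
  join b5 pred b2: b2 stop@b0
  join b5 pred b3: b3→b1 stop@b0
  join b5 pred b8: b8→b5 stop@b0
  join b7 pred b5: · stop@b5
  join b7 pred b6: b6 stop@b5
  join b8 pred b6: b6 stop@b5
  join b8 pred b7: b7 stop@b5
  b0 → ∅
  b1 → {b5}
  b2 → {b5}
  b3 → {b5}
  b4 → ∅
  b5 → {b5}
  b6 → {b7,b8}
  b7 → {b8}
  b8 → {b5}

φ for n: defs {b0,b1,b2,b3,b5,b8}
  DF⁺ = {b5}

Answer: ["b5"]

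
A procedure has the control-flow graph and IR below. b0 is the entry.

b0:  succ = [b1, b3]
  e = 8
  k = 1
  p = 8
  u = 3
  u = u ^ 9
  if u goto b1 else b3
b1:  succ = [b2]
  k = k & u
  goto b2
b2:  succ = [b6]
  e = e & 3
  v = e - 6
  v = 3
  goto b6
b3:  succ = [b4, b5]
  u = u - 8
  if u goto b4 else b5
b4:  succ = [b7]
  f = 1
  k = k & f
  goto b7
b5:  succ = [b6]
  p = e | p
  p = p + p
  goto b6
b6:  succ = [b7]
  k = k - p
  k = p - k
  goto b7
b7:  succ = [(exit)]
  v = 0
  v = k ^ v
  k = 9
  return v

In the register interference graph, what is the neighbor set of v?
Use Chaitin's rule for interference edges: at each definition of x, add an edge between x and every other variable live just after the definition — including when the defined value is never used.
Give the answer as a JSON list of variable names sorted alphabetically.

Answer: ["k", "p"]

Analysis:
Block summaries:
  b0: def={e,k,p,u} ue=∅
  b1: def={k} ue={k,u}
  b2: def={e,v} ue={e}
  b3: def={u} ue={u}
  b4: def={f,k} ue={k}
  b5: def={p} ue={e,p}
  b6: def={k} ue={k,p}
  b7: def={k,v} ue={k}

Backward fixpoint:
  live b0: ∅→{e,k,p,u}
  live b1: {e,k,p,u}→{e,k,p}
  live b2: {e,k,p}→{k,p}
  live b3: {e,k,p,u}→{e,k,p}
  live b4: {k}→{k}
  live b5: {e,k,p}→{k,p}
  live b6: {k,p}→{k}
  live b7: {k}→∅

Conflict graph:
  e — {k,p,u}
  f — {k}
  k — {e,f,p,u,v}
  p — {e,k,u,v}
  u — {e,k,p}
  v — {k,p}

N(v) = ["k", "p"]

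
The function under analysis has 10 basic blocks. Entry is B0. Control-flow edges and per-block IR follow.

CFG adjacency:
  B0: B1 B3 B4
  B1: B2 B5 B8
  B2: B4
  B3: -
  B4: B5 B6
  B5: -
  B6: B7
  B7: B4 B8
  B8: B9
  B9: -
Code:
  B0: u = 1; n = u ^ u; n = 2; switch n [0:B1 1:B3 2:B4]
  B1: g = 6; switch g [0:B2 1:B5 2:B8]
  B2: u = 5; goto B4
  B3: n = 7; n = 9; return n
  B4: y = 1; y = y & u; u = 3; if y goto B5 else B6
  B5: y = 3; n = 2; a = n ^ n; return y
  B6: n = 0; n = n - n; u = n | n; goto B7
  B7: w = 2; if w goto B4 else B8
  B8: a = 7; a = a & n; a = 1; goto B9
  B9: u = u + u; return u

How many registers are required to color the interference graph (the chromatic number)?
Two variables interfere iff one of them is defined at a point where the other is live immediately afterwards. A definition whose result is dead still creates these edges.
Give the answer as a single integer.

Answer: 4

Analysis:
def/use:
  B0 def {n,u} use ∅
  B1 def {g} use ∅
  B2 def {u} use ∅
  B3 def {n} use ∅
  B4 def {u,y} use {u}
  B5 def {a,n,y} use ∅
  B6 def {n,u} use ∅
  B7 def {w} use ∅
  B8 def {a} use {n}
  B9 def {u} use {u}

Live sets:
  B0: in=∅ out={n,u}
  B1: in={n,u} out={n,u}
  B2: in=∅ out={u}
  B3: in=∅ out=∅
  B4: in={u} out=∅
  B5: in=∅ out=∅
  B6: in=∅ out={n,u}
  B7: in={n,u} out={n,u}
  B8: in={n,u} out={u}
  B9: in={u} out=∅

Conflict graph:
  a↔{n,u,y}
  g↔{n,u}
  n↔{a,g,u,w,y}
  u↔{a,g,n,w,y}
  w↔{n,u}
  y↔{a,n,u}

Registers:
  clique {a,n,u,y} ⇒ need ≥ 4
  4-colouring: r0={n}  r1={u}  r2={a,g,w}  r3={y}
  χ = 4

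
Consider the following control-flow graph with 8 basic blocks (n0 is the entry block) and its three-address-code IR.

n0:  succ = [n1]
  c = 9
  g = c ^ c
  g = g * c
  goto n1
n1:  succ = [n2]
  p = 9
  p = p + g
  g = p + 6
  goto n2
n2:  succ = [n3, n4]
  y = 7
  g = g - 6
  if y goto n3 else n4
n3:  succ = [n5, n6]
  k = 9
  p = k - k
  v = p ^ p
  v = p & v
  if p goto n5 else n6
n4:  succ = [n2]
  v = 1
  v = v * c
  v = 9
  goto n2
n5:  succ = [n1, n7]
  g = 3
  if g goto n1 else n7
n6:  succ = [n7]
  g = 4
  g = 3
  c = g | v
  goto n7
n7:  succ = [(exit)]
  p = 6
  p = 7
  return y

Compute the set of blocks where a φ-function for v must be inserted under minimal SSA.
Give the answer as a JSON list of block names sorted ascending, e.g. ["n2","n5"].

idom tree: n1←n0 n2←n1 n3←n2 n4←n2 n5←n3 n6←n3 n7←n3
Join-block Dom:
  n1: preds {n0,n5}: {n0} ∩ {n0,n1,n2,n3,n5} = {n0}; idom=n0
  n2: preds {n1,n4}: {n0,n1} ∩ {n0,n1,n2,n4} = {n0,n1}; idom=n1
  n7: preds {n5,n6}: {n0,n1,n2,n3,n5} ∩ {n0,n1,n2,n3,n6} = {n0,n1,n2,n3}; idom=n3

DF derivation:
  n1←n0: walk · to n0
  n1←n5: walk n5→n3→n2→n1 to n0
  n2←n1: walk · to n1
  n2←n4: walk n4→n2 to n1
  n7←n5: walk n5 to n3
  n7←n6: walk n6 to n3
  n0: DF=∅
  n1: DF={n1}
  n2: DF={n1,n2}
  n3: DF={n1}
  n4: DF={n2}
  n5: DF={n1,n7}
  n6: DF={n7}
  n7: DF=∅

φ for v: defs {n3,n4}
  DF⁺ = {n1,n2}

Answer: ["n1", "n2"]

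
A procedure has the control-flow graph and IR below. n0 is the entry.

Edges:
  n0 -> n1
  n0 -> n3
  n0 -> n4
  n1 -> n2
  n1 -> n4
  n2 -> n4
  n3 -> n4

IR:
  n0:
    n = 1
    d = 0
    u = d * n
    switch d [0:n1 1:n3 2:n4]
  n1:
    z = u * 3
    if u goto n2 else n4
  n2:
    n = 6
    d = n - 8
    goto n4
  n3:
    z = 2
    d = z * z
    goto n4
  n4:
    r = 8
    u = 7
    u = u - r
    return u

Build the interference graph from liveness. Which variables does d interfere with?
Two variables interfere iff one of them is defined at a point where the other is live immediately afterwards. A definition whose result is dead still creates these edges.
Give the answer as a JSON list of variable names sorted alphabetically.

Per-block:
  n0: {d,n,u} / ∅
  n1: {z} / {u}
  n2: {d,n} / ∅
  n3: {d,z} / ∅
  n4: {r,u} / ∅

Liveness:
  live n0: ∅→{u}
  live n1: {u}→∅
  live n2: ∅→∅
  live n3: ∅→∅
  live n4: ∅→∅

Interfere edges:
  d — {n,u}
  n — {d}
  r — {u}
  u — {d,r,z}
  z — {u}

N(d) = ["n", "u"]

Answer: ["n", "u"]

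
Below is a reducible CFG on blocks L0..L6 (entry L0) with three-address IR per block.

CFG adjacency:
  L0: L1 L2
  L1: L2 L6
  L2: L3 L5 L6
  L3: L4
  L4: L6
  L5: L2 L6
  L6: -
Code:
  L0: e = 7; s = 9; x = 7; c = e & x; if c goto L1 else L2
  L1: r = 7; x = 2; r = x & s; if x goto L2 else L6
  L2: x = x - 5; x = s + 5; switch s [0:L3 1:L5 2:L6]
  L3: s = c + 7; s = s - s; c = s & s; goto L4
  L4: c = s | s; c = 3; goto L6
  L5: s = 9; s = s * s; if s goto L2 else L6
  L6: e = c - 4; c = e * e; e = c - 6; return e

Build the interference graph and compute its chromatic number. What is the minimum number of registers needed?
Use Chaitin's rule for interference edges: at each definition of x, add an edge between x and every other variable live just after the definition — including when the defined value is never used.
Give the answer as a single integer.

Per-block:
  L0: {c,e,s,x} / ∅
  L1: {r,x} / {s}
  L2: {x} / {s,x}
  L3: {c,s} / {c}
  L4: {c} / {s}
  L5: {s} / ∅
  L6: {c,e} / {c}

Backward fixpoint:
  L0 li=∅ lo={c,s,x}
  L1 li={c,s} lo={c,s,x}
  L2 li={c,s,x} lo={c,x}
  L3 li={c} lo={s}
  L4 li={s} lo={c}
  L5 li={c,x} lo={c,s,x}
  L6 li={c} lo=∅

Conflict graph:
  c — {r,s,x}
  e — {s,x}
  r — {c,s,x}
  s — {c,e,r,x}
  x — {c,e,r,s}

Chromatic number:
  {c,r,s,x} pairwise interfere (4-clique) ⇒ χ ≥ 4
  assign c→R2 e→R2 r→R3 s→R0 x→R1 — no edge inside a register ⇒ χ ≤ 4
  χ = 4

Answer: 4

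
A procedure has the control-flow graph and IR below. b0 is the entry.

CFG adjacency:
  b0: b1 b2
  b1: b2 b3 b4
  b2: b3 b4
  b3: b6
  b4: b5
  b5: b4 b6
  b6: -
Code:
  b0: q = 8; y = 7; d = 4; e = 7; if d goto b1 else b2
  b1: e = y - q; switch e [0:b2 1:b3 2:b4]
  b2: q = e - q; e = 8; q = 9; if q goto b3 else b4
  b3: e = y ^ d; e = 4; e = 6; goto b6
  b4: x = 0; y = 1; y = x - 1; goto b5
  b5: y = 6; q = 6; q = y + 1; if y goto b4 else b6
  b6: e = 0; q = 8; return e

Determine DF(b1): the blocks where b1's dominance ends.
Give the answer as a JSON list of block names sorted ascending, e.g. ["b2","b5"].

Answer: ["b2", "b3", "b4"]

Analysis:
idom tree: b1←b0 b2←b0 b3←b0 b4←b0 b5←b4 b6←b0
Dom∩ at merges:
  b2: preds {b0,b1}: {b0} ∩ {b0,b1} = {b0}; idom=b0
  b3: preds {b1,b2}: {b0,b1} ∩ {b0,b2} = {b0}; idom=b0
  b4: preds {b1,b2,b5}: {b0,b1} ∩ {b0,b2} ∩ {b0,b4,b5} = {b0}; idom=b0
  b6: preds {b3,b5}: {b0,b3} ∩ {b0,b4,b5} = {b0}; idom=b0

DF derivation:
  b2←b0: walk · to b0
  b2←b1: walk b1 to b0
  b3←b1: walk b1 to b0
  b3←b2: walk b2 to b0
  b4←b1: walk b1 to b0
  b4←b2: walk b2 to b0
  b4←b5: walk b5→b4 to b0
  b6←b3: walk b3 to b0
  b6←b5: walk b5→b4 to b0
  DF(b0)=∅
  DF(b1)={b2,b3,b4}
  DF(b2)={b3,b4}
  DF(b3)={b6}
  DF(b4)={b4,b6}
  DF(b5)={b4,b6}
  DF(b6)=∅

DF(b1) = ["b2", "b3", "b4"]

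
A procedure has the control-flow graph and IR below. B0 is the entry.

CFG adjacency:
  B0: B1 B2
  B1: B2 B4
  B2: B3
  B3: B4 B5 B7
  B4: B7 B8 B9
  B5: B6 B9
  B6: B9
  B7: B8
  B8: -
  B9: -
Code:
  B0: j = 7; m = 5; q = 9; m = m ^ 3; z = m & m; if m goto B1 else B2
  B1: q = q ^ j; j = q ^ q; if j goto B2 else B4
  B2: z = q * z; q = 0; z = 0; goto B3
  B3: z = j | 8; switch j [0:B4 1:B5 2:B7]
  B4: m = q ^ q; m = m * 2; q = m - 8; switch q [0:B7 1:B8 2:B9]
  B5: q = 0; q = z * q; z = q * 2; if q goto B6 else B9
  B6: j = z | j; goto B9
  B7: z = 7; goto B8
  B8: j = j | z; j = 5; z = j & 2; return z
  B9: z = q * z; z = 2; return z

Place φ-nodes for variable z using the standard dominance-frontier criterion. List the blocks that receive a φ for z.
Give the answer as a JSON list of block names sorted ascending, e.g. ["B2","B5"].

Answer: ["B4", "B7", "B8", "B9"]

Derivation:
idom tree: B1←B0 B2←B0 B3←B2 B4←B0 B5←B3 B6←B5 B7←B0 B8←B0 B9←B0
Dom at joins:
  B2: preds {B0,B1}: {B0} ∩ {B0,B1} = {B0}; idom=B0
  B4: preds {B1,B3}: {B0,B1} ∩ {B0,B2,B3} = {B0}; idom=B0
  B7: preds {B3,B4}: {B0,B2,B3} ∩ {B0,B4} = {B0}; idom=B0
  B8: preds {B4,B7}: {B0,B4} ∩ {B0,B7} = {B0}; idom=B0
  B9: preds {B4,B5,B6}: {B0,B4} ∩ {B0,B2,B3,B5} ∩ {B0,B2,B3,B5,B6} = {B0}; idom=B0

DF walk-up:
  B2←B0: walk · to B0
  B2←B1: walk B1 to B0
  B4←B1: walk B1 to B0
  B4←B3: walk B3→B2 to B0
  B7←B3: walk B3→B2 to B0
  B7←B4: walk B4 to B0
  B8←B4: walk B4 to B0
  B8←B7: walk B7 to B0
  B9←B4: walk B4 to B0
  B9←B5: walk B5→B3→B2 to B0
  B9←B6: walk B6→B5→B3→B2 to B0
  DF(B0)=∅
  DF(B1)={B2,B4}
  DF(B2)={B4,B7,B9}
  DF(B3)={B4,B7,B9}
  DF(B4)={B7,B8,B9}
  DF(B5)={B9}
  DF(B6)={B9}
  DF(B7)={B8}
  DF(B8)=∅
  DF(B9)=∅

φ for z: defs {B0,B2,B3,B5,B7,B8,B9}
  DF⁺ = {B4,B7,B8,B9}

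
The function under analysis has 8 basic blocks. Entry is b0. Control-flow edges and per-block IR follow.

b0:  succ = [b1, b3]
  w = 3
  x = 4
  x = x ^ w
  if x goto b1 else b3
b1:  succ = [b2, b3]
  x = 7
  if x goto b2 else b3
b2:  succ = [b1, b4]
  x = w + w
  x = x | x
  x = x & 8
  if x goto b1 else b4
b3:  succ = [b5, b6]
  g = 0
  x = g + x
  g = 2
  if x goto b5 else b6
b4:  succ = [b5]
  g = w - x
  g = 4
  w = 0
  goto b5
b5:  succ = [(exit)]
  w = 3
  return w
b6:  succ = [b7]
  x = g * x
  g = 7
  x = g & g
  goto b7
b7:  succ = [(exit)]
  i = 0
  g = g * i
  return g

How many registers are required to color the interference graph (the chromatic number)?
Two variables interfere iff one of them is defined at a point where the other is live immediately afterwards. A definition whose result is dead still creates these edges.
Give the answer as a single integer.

Per-block:
  b0: {w,x} / ∅
  b1: {x} / ∅
  b2: {x} / {w}
  b3: {g,x} / {x}
  b4: {g,w} / {w,x}
  b5: {w} / ∅
  b6: {g,x} / {g,x}
  b7: {g,i} / {g}

Live sets:
  b0 li=∅ lo={w,x}
  b1 li={w} lo={w,x}
  b2 li={w} lo={w,x}
  b3 li={x} lo={g,x}
  b4 li={w,x} lo=∅
  b5 li=∅ lo=∅
  b6 li={g,x} lo={g}
  b7 li={g} lo=∅

Interfere edges:
  g: {i,x}
  i: {g}
  w: {x}
  x: {g,w}

Registers:
  lower bound: {g,i} mutually conflict ⇒ χ ≥ 2
  assign g→R0 i→R1 w→R0 x→R1 — no edge inside a register ⇒ χ ≤ 2
  χ = 2

Answer: 2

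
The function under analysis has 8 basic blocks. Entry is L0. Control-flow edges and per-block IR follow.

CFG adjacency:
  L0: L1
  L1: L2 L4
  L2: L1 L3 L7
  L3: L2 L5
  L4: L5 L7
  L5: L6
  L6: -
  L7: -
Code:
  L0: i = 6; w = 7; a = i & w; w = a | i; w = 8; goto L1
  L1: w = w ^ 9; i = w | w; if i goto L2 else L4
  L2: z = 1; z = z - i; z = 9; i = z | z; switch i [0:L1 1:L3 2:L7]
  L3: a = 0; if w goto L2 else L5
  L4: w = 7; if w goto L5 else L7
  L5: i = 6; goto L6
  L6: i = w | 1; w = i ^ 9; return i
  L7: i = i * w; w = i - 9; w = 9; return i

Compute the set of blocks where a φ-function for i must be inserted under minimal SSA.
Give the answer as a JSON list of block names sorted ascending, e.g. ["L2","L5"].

idom tree: L1←L0 L2←L1 L3←L2 L4←L1 L5←L1 L6←L5 L7←L1
Dom at joins:
  L1: preds {L0,L2}: {L0} ∩ {L0,L1,L2} = {L0}; idom=L0
  L2: preds {L1,L3}: {L0,L1} ∩ {L0,L1,L2,L3} = {L0,L1}; idom=L1
  L5: preds {L3,L4}: {L0,L1,L2,L3} ∩ {L0,L1,L4} = {L0,L1}; idom=L1
  L7: preds {L2,L4}: {L0,L1,L2} ∩ {L0,L1,L4} = {L0,L1}; idom=L1

DF derivation:
  join L1 pred L0: · stop@L0
  join L1 pred L2: L2→L1 stop@L0
  join L2 pred L1: · stop@L1
  join L2 pred L3: L3→L2 stop@L1
  join L5 pred L3: L3→L2 stop@L1
  join L5 pred L4: L4 stop@L1
  join L7 pred L2: L2 stop@L1
  join L7 pred L4: L4 stop@L1
  DF(L0)=∅
  DF(L1)={L1}
  DF(L2)={L1,L2,L5,L7}
  DF(L3)={L2,L5}
  DF(L4)={L5,L7}
  DF(L5)=∅
  DF(L6)=∅
  DF(L7)=∅

φ for i: defs {L0,L1,L2,L5,L6,L7}
  DF⁺ = {L1,L2,L5,L7}

Answer: ["L1", "L2", "L5", "L7"]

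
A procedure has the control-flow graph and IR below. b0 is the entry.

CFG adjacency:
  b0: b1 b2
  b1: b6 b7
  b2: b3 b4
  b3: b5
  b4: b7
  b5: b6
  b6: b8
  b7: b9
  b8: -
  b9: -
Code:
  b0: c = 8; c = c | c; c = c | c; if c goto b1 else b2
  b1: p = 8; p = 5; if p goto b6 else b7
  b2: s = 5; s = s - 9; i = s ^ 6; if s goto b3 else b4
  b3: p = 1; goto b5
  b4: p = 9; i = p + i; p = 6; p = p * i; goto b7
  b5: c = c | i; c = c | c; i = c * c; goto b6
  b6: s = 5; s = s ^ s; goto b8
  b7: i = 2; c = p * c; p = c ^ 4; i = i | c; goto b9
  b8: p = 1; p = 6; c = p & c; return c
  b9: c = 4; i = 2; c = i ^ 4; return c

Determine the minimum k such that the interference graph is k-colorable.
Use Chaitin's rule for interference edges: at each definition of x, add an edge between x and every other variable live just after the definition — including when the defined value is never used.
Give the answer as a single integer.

Per-block:
  b0: {c} / ∅
  b1: {p} / ∅
  b2: {i,s} / ∅
  b3: {p} / ∅
  b4: {i,p} / {i}
  b5: {c,i} / {c,i}
  b6: {s} / ∅
  b7: {c,i,p} / {c,p}
  b8: {c,p} / {c}
  b9: {c,i} / ∅

Backward fixpoint:
  live b0: ∅→{c}
  live b1: {c}→{c,p}
  live b2: {c}→{c,i}
  live b3: {c,i}→{c,i}
  live b4: {c,i}→{c,p}
  live b5: {c,i}→{c}
  live b6: {c}→{c}
  live b7: {c,p}→∅
  live b8: {c}→∅
  live b9: ∅→∅

Interference:
  c↔{i,p,s}
  i↔{c,p,s}
  p↔{c,i}
  s↔{c,i}

Colouring:
  {c,i,p} pairwise interfere (3-clique) ⇒ χ ≥ 3
  assign c→c0 i→c1 p→c2 s→c2 — no edge inside a register ⇒ χ ≤ 3
  χ = 3

Answer: 3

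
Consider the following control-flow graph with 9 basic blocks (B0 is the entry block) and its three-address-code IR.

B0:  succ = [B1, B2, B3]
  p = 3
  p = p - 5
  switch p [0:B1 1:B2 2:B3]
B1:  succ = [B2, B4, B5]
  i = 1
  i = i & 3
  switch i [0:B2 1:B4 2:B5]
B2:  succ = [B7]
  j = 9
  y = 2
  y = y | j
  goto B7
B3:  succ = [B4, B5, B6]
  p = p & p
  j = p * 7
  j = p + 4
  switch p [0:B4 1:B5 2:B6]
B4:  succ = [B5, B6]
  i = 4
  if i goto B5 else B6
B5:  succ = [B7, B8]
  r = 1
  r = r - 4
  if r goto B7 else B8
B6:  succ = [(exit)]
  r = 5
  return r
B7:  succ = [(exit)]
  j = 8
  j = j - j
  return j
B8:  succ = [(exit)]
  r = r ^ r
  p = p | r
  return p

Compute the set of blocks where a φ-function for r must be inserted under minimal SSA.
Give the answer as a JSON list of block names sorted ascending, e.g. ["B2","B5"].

idom tree: B1←B0 B2←B0 B3←B0 B4←B0 B5←B0 B6←B0 B7←B0 B8←B5
Dom∩ at merges:
  B2: preds {B0,B1}: {B0} ∩ {B0,B1} = {B0}; idom=B0
  B4: preds {B1,B3}: {B0,B1} ∩ {B0,B3} = {B0}; idom=B0
  B5: preds {B1,B3,B4}: {B0,B1} ∩ {B0,B3} ∩ {B0,B4} = {B0}; idom=B0
  B6: preds {B3,B4}: {B0,B3} ∩ {B0,B4} = {B0}; idom=B0
  B7: preds {B2,B5}: {B0,B2} ∩ {B0,B5} = {B0}; idom=B0

DF derivation:
  B2←B0: walk · to B0
  B2←B1: walk B1 to B0
  B4←B1: walk B1 to B0
  B4←B3: walk B3 to B0
  B5←B1: walk B1 to B0
  B5←B3: walk B3 to B0
  B5←B4: walk B4 to B0
  B6←B3: walk B3 to B0
  B6←B4: walk B4 to B0
  B7←B2: walk B2 to B0
  B7←B5: walk B5 to B0
  DF(B0)=∅
  DF(B1)={B2,B4,B5}
  DF(B2)={B7}
  DF(B3)={B4,B5,B6}
  DF(B4)={B5,B6}
  DF(B5)={B7}
  DF(B6)=∅
  DF(B7)=∅
  DF(B8)=∅

φ for r: defs {B5,B6,B8}
  DF⁺ = {B7}

Answer: ["B7"]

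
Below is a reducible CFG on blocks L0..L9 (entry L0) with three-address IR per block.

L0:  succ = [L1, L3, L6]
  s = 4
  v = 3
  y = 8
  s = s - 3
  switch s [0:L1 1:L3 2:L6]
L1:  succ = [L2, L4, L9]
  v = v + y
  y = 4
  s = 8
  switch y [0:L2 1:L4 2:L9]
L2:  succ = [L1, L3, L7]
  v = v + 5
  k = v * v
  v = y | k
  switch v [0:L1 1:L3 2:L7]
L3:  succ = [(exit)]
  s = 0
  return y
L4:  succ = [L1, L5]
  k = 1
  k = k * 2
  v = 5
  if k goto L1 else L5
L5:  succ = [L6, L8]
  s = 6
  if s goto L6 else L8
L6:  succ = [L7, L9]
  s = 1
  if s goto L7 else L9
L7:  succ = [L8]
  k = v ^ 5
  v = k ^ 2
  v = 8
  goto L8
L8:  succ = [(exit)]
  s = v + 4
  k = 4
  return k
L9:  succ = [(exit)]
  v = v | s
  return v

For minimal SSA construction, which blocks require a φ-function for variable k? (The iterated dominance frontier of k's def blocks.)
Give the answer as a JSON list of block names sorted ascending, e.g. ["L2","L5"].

idom tree: L1←L0 L2←L1 L3←L0 L4←L1 L5←L4 L6←L0 L7←L0 L8←L0 L9←L0
Dom at joins:
  L1: preds {L0,L2,L4}: {L0} ∩ {L0,L1,L2} ∩ {L0,L1,L4} = {L0}; idom=L0
  L3: preds {L0,L2}: {L0} ∩ {L0,L1,L2} = {L0}; idom=L0
  L6: preds {L0,L5}: {L0} ∩ {L0,L1,L4,L5} = {L0}; idom=L0
  L7: preds {L2,L6}: {L0,L1,L2} ∩ {L0,L6} = {L0}; idom=L0
  L8: preds {L5,L7}: {L0,L1,L4,L5} ∩ {L0,L7} = {L0}; idom=L0
  L9: preds {L1,L6}: {L0,L1} ∩ {L0,L6} = {L0}; idom=L0

Frontier:
  L1←L0: walk · to L0
  L1←L2: walk L2→L1 to L0
  L1←L4: walk L4→L1 to L0
  L3←L0: walk · to L0
  L3←L2: walk L2→L1 to L0
  L6←L0: walk · to L0
  L6←L5: walk L5→L4→L1 to L0
  L7←L2: walk L2→L1 to L0
  L7←L6: walk L6 to L0
  L8←L5: walk L5→L4→L1 to L0
  L8←L7: walk L7 to L0
  L9←L1: walk L1 to L0
  L9←L6: walk L6 to L0
  L0 → ∅
  L1 → {L1,L3,L6,L7,L8,L9}
  L2 → {L1,L3,L7}
  L3 → ∅
  L4 → {L1,L6,L8}
  L5 → {L6,L8}
  L6 → {L7,L9}
  L7 → {L8}
  L8 → ∅
  L9 → ∅

φ for k: defs {L2,L4,L7,L8}
  DF⁺ = {L1,L3,L6,L7,L8,L9}

Answer: ["L1", "L3", "L6", "L7", "L8", "L9"]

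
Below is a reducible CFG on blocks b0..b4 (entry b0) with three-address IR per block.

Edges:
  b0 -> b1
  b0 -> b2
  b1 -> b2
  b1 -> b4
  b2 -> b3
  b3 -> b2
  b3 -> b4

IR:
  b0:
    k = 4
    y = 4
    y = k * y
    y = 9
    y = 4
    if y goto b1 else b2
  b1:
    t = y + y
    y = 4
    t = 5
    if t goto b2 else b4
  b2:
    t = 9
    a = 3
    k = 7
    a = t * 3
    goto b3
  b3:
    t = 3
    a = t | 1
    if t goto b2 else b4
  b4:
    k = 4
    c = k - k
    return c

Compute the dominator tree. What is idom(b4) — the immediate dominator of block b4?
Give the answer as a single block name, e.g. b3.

idom tree: b1←b0 b2←b0 b3←b2 b4←b0
Dom at joins:
  b2: preds {b0,b1,b3}: {b0} ∩ {b0,b1} ∩ {b0,b2,b3} = {b0}; idom=b0
  b4: preds {b1,b3}: {b0,b1} ∩ {b0,b2,b3} = {b0}; idom=b0

idom(b4) = b0

Answer: b0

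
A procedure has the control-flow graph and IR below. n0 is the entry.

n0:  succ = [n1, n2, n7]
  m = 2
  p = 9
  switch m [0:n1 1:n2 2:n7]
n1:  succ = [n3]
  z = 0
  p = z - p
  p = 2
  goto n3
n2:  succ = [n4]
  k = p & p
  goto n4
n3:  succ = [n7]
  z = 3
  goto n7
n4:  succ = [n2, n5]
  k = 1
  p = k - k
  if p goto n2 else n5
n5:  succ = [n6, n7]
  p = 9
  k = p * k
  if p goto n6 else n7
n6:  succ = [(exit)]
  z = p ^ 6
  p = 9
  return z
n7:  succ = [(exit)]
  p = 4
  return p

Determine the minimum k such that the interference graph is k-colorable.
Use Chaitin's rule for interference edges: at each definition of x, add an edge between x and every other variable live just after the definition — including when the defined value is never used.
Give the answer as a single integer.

def/use:
  n0: {m,p} / ∅
  n1: {p,z} / {p}
  n2: {k} / {p}
  n3: {z} / ∅
  n4: {k,p} / ∅
  n5: {k,p} / {k}
  n6: {p,z} / {p}
  n7: {p} / ∅

Backward fixpoint:
  n0: in=∅ out={p}
  n1: in={p} out=∅
  n2: in={p} out=∅
  n3: in=∅ out=∅
  n4: in=∅ out={k,p}
  n5: in={k} out={p}
  n6: in={p} out=∅
  n7: in=∅ out=∅

Interfere edges:
  k — {p}
  m — {p}
  p — {k,m,z}
  z — {p}

Colouring:
  clique {k,p} ⇒ need ≥ 2
  2-colouring: R0={p}  R1={k,m,z}
  χ = 2

Answer: 2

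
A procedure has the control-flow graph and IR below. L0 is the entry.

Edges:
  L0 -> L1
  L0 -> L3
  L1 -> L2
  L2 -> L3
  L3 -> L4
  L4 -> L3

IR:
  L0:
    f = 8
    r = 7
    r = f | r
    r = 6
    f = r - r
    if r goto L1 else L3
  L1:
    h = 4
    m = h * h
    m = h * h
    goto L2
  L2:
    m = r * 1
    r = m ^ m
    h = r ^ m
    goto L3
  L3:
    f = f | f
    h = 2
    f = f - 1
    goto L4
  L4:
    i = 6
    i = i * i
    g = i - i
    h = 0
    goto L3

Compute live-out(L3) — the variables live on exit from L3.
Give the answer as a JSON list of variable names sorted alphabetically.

Block summaries:
  L0: {f,r} / ∅
  L1: {h,m} / ∅
  L2: {h,m,r} / {r}
  L3: {f,h} / {f}
  L4: {g,h,i} / ∅

Liveness:
  L0: in=∅ out={f,r}
  L1: in={f,r} out={f,r}
  L2: in={f,r} out={f}
  L3: in={f} out={f}
  L4: in={f} out={f}

live-out(L3) = ["f"]

Answer: ["f"]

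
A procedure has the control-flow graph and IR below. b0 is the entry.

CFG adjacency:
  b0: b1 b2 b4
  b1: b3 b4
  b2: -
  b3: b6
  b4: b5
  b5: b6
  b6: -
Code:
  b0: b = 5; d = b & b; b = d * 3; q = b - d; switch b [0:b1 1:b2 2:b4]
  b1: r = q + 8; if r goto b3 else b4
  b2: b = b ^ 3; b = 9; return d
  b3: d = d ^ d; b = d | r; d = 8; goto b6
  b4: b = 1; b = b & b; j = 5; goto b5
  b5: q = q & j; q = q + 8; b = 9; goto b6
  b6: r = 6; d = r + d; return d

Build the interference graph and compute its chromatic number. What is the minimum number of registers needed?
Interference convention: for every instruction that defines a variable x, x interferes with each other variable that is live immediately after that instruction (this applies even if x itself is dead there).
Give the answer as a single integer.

Answer: 3

Derivation:
def/use:
  b0: def={b,d,q} ue=∅
  b1: def={r} ue={q}
  b2: def={b} ue={b,d}
  b3: def={b,d} ue={d,r}
  b4: def={b,j} ue=∅
  b5: def={b,q} ue={j,q}
  b6: def={d,r} ue={d}

Liveness:
  live b0: ∅→{b,d,q}
  live b1: {d,q}→{d,q,r}
  live b2: {b,d}→∅
  live b3: {d,r}→{d}
  live b4: {d,q}→{d,j,q}
  live b5: {d,j,q}→{d}
  live b6: {d}→∅

Interference:
  b↔{d,q}
  d↔{b,j,q,r}
  j↔{d,q}
  q↔{b,d,j,r}
  r↔{d,q}

Chromatic number:
  {b,d,q} pairwise interfere (3-clique) ⇒ χ ≥ 3
  assign b→r2 d→r0 j→r2 q→r1 r→r2 — no edge inside a register ⇒ χ ≤ 3
  χ = 3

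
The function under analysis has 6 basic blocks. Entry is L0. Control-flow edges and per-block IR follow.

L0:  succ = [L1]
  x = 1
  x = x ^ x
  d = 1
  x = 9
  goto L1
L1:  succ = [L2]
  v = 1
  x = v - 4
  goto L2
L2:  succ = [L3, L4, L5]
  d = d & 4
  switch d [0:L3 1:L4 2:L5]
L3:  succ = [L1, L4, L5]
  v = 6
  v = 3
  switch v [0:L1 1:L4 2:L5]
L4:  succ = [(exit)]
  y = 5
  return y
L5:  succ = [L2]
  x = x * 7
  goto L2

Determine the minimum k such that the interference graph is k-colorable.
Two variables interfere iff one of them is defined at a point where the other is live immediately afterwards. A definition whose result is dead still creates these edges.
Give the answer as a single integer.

def/use:
  L0 def {d,x} use ∅
  L1 def {v,x} use ∅
  L2 def {d} use {d}
  L3 def {v} use ∅
  L4 def {y} use ∅
  L5 def {x} use {x}

Liveness:
  live L0: ∅→{d}
  live L1: {d}→{d,x}
  live L2: {d,x}→{d,x}
  live L3: {d,x}→{d,x}
  live L4: ∅→∅
  live L5: {d,x}→{d,x}

Conflict graph:
  d: {v,x}
  v: {d,x}
  x: {d,v}
  y: ∅

Colouring:
  lower bound: {d,v,x} mutually conflict ⇒ χ ≥ 3
  assign d→c0 v→c1 x→c2 y→c0 — no edge inside a register ⇒ χ ≤ 3
  χ = 3

Answer: 3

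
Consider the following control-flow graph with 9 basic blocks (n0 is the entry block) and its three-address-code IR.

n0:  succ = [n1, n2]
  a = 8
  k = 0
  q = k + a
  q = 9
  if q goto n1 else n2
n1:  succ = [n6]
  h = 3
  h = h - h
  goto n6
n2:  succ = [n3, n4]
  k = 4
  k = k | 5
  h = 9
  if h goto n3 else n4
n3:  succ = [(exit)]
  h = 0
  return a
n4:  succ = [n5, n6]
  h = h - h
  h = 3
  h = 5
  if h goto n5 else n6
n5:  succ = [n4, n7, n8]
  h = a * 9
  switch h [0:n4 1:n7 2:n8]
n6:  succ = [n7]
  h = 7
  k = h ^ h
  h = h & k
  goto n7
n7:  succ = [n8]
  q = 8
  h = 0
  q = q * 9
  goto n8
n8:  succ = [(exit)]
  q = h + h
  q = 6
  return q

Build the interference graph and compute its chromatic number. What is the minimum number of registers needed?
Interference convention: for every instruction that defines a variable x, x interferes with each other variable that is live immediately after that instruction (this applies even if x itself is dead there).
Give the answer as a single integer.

Answer: 3

Derivation:
Per-block:
  n0: {a,k,q} / ∅
  n1: {h} / ∅
  n2: {h,k} / ∅
  n3: {h} / {a}
  n4: {h} / {h}
  n5: {h} / {a}
  n6: {h,k} / ∅
  n7: {h,q} / ∅
  n8: {q} / {h}

Liveness:
  n0 li=∅ lo={a}
  n1 li=∅ lo=∅
  n2 li={a} lo={a,h}
  n3 li={a} lo=∅
  n4 li={a,h} lo={a}
  n5 li={a} lo={a,h}
  n6 li=∅ lo=∅
  n7 li=∅ lo={h}
  n8 li={h} lo=∅

Interfere edges:
  a — {h,k,q}
  h — {a,k,q}
  k — {a,h}
  q — {a,h}

Colouring:
  lower bound: {a,h,k} mutually conflict ⇒ χ ≥ 3
  assign a→R0 h→R1 k→R2 q→R2 — no edge inside a register ⇒ χ ≤ 3
  χ = 3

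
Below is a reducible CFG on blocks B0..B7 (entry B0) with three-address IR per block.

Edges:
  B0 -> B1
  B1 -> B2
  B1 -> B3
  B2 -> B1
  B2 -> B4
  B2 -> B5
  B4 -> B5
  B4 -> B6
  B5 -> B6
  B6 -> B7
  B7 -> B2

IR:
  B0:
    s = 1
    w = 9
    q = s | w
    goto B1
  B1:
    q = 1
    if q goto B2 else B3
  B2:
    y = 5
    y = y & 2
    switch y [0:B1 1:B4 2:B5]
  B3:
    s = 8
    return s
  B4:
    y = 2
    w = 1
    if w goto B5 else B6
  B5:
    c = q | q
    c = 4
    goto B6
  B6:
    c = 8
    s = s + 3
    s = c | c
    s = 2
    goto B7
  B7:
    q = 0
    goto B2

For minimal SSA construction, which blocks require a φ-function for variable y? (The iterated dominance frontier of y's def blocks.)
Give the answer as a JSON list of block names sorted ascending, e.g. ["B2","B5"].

Answer: ["B1", "B2", "B5", "B6"]

Working:
idom tree: B1←B0 B2←B1 B3←B1 B4←B2 B5←B2 B6←B2 B7←B6
Dom at joins:
  B1: preds {B0,B2}: {B0} ∩ {B0,B1,B2} = {B0}; idom=B0
  B2: preds {B1,B7}: {B0,B1} ∩ {B0,B1,B2,B6,B7} = {B0,B1}; idom=B1
  B5: preds {B2,B4}: {B0,B1,B2} ∩ {B0,B1,B2,B4} = {B0,B1,B2}; idom=B2
  B6: preds {B4,B5}: {B0,B1,B2,B4} ∩ {B0,B1,B2,B5} = {B0,B1,B2}; idom=B2

DF derivation:
  B1←B0: walk · to B0
  B1←B2: walk B2→B1 to B0
  B2←B1: walk · to B1
  B2←B7: walk B7→B6→B2 to B1
  B5←B2: walk · to B2
  B5←B4: walk B4 to B2
  B6←B4: walk B4 to B2
  B6←B5: walk B5 to B2
  DF(B0)=∅
  DF(B1)={B1}
  DF(B2)={B1,B2}
  DF(B3)=∅
  DF(B4)={B5,B6}
  DF(B5)={B6}
  DF(B6)={B2}
  DF(B7)={B2}

φ for y: defs {B2,B4}
  DF⁺ = {B1,B2,B5,B6}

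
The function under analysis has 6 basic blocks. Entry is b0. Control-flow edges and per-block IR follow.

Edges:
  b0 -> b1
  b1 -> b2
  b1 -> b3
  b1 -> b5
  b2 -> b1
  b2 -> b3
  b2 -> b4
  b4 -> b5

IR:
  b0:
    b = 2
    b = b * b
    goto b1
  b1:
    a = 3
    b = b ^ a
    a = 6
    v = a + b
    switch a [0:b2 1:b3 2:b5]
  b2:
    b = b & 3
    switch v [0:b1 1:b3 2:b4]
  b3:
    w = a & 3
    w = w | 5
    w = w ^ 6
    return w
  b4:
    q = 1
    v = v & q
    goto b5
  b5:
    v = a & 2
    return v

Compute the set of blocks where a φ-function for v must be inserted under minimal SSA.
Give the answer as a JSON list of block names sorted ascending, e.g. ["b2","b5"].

Answer: ["b1", "b5"]

Analysis:
idom tree: b1←b0 b2←b1 b3←b1 b4←b2 b5←b1
Dom∩ at merges:
  b1: preds {b0,b2}: {b0} ∩ {b0,b1,b2} = {b0}; idom=b0
  b3: preds {b1,b2}: {b0,b1} ∩ {b0,b1,b2} = {b0,b1}; idom=b1
  b5: preds {b1,b4}: {b0,b1} ∩ {b0,b1,b2,b4} = {b0,b1}; idom=b1

DF walk-up:
  join b1 pred b0: · stop@b0
  join b1 pred b2: b2→b1 stop@b0
  join b3 pred b1: · stop@b1
  join b3 pred b2: b2 stop@b1
  join b5 pred b1: · stop@b1
  join b5 pred b4: b4→b2 stop@b1
  DF(b0)=∅
  DF(b1)={b1}
  DF(b2)={b1,b3,b5}
  DF(b3)=∅
  DF(b4)={b5}
  DF(b5)=∅

φ for v: defs {b1,b4,b5}
  DF⁺ = {b1,b5}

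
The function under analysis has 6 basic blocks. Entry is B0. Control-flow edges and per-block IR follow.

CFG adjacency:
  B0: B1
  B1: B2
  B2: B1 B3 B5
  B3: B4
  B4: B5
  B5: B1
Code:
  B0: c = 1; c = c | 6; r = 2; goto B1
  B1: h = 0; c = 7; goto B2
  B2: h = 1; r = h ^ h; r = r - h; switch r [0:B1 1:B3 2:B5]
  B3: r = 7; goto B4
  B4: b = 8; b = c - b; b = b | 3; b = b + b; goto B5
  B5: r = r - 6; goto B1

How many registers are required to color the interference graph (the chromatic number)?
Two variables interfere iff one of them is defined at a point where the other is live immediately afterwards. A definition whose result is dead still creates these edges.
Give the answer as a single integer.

Answer: 3

Working:
Block summaries:
  B0: def={c,r} ue=∅
  B1: def={c,h} ue=∅
  B2: def={h,r} ue=∅
  B3: def={r} ue=∅
  B4: def={b} ue={c}
  B5: def={r} ue={r}

Backward fixpoint:
  live B0: ∅→∅
  live B1: ∅→{c}
  live B2: {c}→{c,r}
  live B3: {c}→{c,r}
  live B4: {c,r}→{r}
  live B5: {r}→∅

Interference:
  b: {c,r}
  c: {b,h,r}
  h: {c,r}
  r: {b,c,h}

Registers:
  {b,c,r} pairwise interfere (3-clique) ⇒ χ ≥ 3
  assign b→R2 c→R0 h→R2 r→R1 — no edge inside a register ⇒ χ ≤ 3
  χ = 3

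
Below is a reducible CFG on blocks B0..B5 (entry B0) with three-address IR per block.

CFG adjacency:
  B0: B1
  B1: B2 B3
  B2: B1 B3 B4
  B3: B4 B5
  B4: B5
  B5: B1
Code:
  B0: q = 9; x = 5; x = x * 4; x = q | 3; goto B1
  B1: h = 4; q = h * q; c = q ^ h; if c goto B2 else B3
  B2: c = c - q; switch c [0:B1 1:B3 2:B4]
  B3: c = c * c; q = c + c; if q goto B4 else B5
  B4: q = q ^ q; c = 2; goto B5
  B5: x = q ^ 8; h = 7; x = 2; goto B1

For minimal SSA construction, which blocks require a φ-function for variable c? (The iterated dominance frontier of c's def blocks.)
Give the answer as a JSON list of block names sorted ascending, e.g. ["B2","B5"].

Answer: ["B1", "B3", "B4", "B5"]

Working:
idom tree: B1←B0 B2←B1 B3←B1 B4←B1 B5←B1
Join-block Dom:
  B1: preds {B0,B2,B5}: {B0} ∩ {B0,B1,B2} ∩ {B0,B1,B5} = {B0}; idom=B0
  B3: preds {B1,B2}: {B0,B1} ∩ {B0,B1,B2} = {B0,B1}; idom=B1
  B4: preds {B2,B3}: {B0,B1,B2} ∩ {B0,B1,B3} = {B0,B1}; idom=B1
  B5: preds {B3,B4}: {B0,B1,B3} ∩ {B0,B1,B4} = {B0,B1}; idom=B1

DF walk-up:
  join B1 pred B0: · stop@B0
  join B1 pred B2: B2→B1 stop@B0
  join B1 pred B5: B5→B1 stop@B0
  join B3 pred B1: · stop@B1
  join B3 pred B2: B2 stop@B1
  join B4 pred B2: B2 stop@B1
  join B4 pred B3: B3 stop@B1
  join B5 pred B3: B3 stop@B1
  join B5 pred B4: B4 stop@B1
  DF(B0)=∅
  DF(B1)={B1}
  DF(B2)={B1,B3,B4}
  DF(B3)={B4,B5}
  DF(B4)={B5}
  DF(B5)={B1}

φ for c: defs {B1,B2,B3,B4}
  DF⁺ = {B1,B3,B4,B5}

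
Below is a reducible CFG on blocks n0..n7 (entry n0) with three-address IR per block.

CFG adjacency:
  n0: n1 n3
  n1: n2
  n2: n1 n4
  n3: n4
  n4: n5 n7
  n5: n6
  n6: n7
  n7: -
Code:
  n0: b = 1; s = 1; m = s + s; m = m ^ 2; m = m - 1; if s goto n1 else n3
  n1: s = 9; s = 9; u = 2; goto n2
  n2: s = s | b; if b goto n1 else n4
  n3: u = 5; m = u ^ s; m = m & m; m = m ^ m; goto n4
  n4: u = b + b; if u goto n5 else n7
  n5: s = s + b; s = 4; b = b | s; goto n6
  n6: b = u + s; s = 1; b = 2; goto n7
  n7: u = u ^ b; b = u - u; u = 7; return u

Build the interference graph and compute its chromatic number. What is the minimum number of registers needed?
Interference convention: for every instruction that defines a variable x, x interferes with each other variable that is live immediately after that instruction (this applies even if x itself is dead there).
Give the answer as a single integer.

def/use:
  n0 def {b,m,s} use ∅
  n1 def {s,u} use ∅
  n2 def {s} use {b,s}
  n3 def {m,u} use {s}
  n4 def {u} use {b}
  n5 def {b,s} use {b,s}
  n6 def {b,s} use {s,u}
  n7 def {b,u} use {b,u}

Liveness:
  n0: in=∅ out={b,s}
  n1: in={b} out={b,s}
  n2: in={b,s} out={b,s}
  n3: in={b,s} out={b,s}
  n4: in={b,s} out={b,s,u}
  n5: in={b,s,u} out={s,u}
  n6: in={s,u} out={b,u}
  n7: in={b,u} out=∅

Interfere edges:
  b: {m,s,u}
  m: {b,s}
  s: {b,m,u}
  u: {b,s}

Colouring:
  clique {b,m,s} ⇒ need ≥ 3
  3-colouring: c0={b}  c1={s}  c2={m,u}
  χ = 3

Answer: 3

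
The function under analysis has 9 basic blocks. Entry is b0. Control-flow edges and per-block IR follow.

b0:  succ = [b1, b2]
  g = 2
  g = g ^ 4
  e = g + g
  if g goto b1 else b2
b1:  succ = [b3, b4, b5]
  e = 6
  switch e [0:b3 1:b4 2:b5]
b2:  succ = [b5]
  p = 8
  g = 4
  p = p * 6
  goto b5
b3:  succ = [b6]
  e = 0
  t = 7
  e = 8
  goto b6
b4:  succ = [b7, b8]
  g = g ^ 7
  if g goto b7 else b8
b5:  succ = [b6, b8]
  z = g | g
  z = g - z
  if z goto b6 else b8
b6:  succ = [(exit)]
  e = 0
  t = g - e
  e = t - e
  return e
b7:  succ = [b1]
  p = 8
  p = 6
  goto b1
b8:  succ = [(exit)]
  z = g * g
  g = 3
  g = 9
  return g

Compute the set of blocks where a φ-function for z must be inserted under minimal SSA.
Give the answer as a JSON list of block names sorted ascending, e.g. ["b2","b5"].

Answer: ["b6", "b8"]

Analysis:
idom tree: b1←b0 b2←b0 b3←b1 b4←b1 b5←b0 b6←b0 b7←b4 b8←b0
Dom at joins:
  b1: preds {b0,b7}: {b0} ∩ {b0,b1,b4,b7} = {b0}; idom=b0
  b5: preds {b1,b2}: {b0,b1} ∩ {b0,b2} = {b0}; idom=b0
  b6: preds {b3,b5}: {b0,b1,b3} ∩ {b0,b5} = {b0}; idom=b0
  b8: preds {b4,b5}: {b0,b1,b4} ∩ {b0,b5} = {b0}; idom=b0

DF walk-up:
  join b1 pred b0: · stop@b0
  join b1 pred b7: b7→b4→b1 stop@b0
  join b5 pred b1: b1 stop@b0
  join b5 pred b2: b2 stop@b0
  join b6 pred b3: b3→b1 stop@b0
  join b6 pred b5: b5 stop@b0
  join b8 pred b4: b4→b1 stop@b0
  join b8 pred b5: b5 stop@b0
  DF(b0)=∅
  DF(b1)={b1,b5,b6,b8}
  DF(b2)={b5}
  DF(b3)={b6}
  DF(b4)={b1,b8}
  DF(b5)={b6,b8}
  DF(b6)=∅
  DF(b7)={b1}
  DF(b8)=∅

φ for z: defs {b5,b8}
  DF⁺ = {b6,b8}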